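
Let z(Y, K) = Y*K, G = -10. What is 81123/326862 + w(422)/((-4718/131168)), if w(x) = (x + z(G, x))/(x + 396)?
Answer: 13595658714335/105122196774 ≈ 129.33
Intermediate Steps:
z(Y, K) = K*Y
w(x) = -9*x/(396 + x) (w(x) = (x + x*(-10))/(x + 396) = (x - 10*x)/(396 + x) = (-9*x)/(396 + x) = -9*x/(396 + x))
81123/326862 + w(422)/((-4718/131168)) = 81123/326862 + (-9*422/(396 + 422))/((-4718/131168)) = 81123*(1/326862) + (-9*422/818)/((-4718*1/131168)) = 27041/108954 + (-9*422*1/818)/(-2359/65584) = 27041/108954 - 1899/409*(-65584/2359) = 27041/108954 + 124544016/964831 = 13595658714335/105122196774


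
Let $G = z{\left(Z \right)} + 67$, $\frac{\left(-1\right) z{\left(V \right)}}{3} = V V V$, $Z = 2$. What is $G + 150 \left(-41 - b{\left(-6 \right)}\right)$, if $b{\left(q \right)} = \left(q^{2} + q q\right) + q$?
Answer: $-16007$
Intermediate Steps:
$b{\left(q \right)} = q + 2 q^{2}$ ($b{\left(q \right)} = \left(q^{2} + q^{2}\right) + q = 2 q^{2} + q = q + 2 q^{2}$)
$z{\left(V \right)} = - 3 V^{3}$ ($z{\left(V \right)} = - 3 V V V = - 3 V^{2} V = - 3 V^{3}$)
$G = 43$ ($G = - 3 \cdot 2^{3} + 67 = \left(-3\right) 8 + 67 = -24 + 67 = 43$)
$G + 150 \left(-41 - b{\left(-6 \right)}\right) = 43 + 150 \left(-41 - - 6 \left(1 + 2 \left(-6\right)\right)\right) = 43 + 150 \left(-41 - - 6 \left(1 - 12\right)\right) = 43 + 150 \left(-41 - \left(-6\right) \left(-11\right)\right) = 43 + 150 \left(-41 - 66\right) = 43 + 150 \left(-107\right) = 43 - 16050 = -16007$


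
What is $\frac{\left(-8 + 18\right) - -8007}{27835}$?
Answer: $\frac{8017}{27835} \approx 0.28802$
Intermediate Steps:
$\frac{\left(-8 + 18\right) - -8007}{27835} = \left(10 + 8007\right) \frac{1}{27835} = 8017 \cdot \frac{1}{27835} = \frac{8017}{27835}$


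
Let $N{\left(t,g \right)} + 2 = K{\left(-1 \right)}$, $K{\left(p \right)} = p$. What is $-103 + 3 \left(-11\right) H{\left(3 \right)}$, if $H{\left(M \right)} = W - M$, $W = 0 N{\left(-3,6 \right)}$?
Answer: $-4$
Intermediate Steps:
$N{\left(t,g \right)} = -3$ ($N{\left(t,g \right)} = -2 - 1 = -3$)
$W = 0$ ($W = 0 \left(-3\right) = 0$)
$H{\left(M \right)} = - M$ ($H{\left(M \right)} = 0 - M = - M$)
$-103 + 3 \left(-11\right) H{\left(3 \right)} = -103 + 3 \left(-11\right) \left(\left(-1\right) 3\right) = -103 - -99 = -103 + 99 = -4$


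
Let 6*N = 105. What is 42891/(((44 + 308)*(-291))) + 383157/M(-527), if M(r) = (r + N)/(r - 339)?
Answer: 22658897268413/34792736 ≈ 6.5125e+5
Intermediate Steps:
N = 35/2 (N = (⅙)*105 = 35/2 ≈ 17.500)
M(r) = (35/2 + r)/(-339 + r) (M(r) = (r + 35/2)/(r - 339) = (35/2 + r)/(-339 + r))
42891/(((44 + 308)*(-291))) + 383157/M(-527) = 42891/(((44 + 308)*(-291))) + 383157/(((35/2 - 527)/(-339 - 527))) = 42891/((352*(-291))) + 383157/((-1019/2/(-866))) = 42891/(-102432) + 383157/((-1/866*(-1019/2))) = 42891*(-1/102432) + 383157/(1019/1732) = -14297/34144 + 383157*(1732/1019) = -14297/34144 + 663627924/1019 = 22658897268413/34792736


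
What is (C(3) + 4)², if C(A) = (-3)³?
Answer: 529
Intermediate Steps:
C(A) = -27
(C(3) + 4)² = (-27 + 4)² = (-23)² = 529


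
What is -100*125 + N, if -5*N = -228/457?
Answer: -28562272/2285 ≈ -12500.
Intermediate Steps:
N = 228/2285 (N = -(-228)/(5*457) = -⅕*(-228/457) = 228/2285 ≈ 0.099781)
-100*125 + N = -100*125 + 228/2285 = -12500 + 228/2285 = -28562272/2285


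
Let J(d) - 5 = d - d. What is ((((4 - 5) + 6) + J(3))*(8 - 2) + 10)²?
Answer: 4900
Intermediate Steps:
J(d) = 5 (J(d) = 5 + (d - d) = 5 + 0 = 5)
((((4 - 5) + 6) + J(3))*(8 - 2) + 10)² = ((((4 - 5) + 6) + 5)*(8 - 2) + 10)² = (((-1 + 6) + 5)*6 + 10)² = ((5 + 5)*6 + 10)² = (10*6 + 10)² = (60 + 10)² = 70² = 4900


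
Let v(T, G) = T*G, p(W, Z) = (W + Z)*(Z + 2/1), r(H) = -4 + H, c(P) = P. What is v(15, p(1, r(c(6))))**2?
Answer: 32400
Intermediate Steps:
p(W, Z) = (2 + Z)*(W + Z) (p(W, Z) = (W + Z)*(Z + 2*1) = (W + Z)*(Z + 2) = (W + Z)*(2 + Z) = (2 + Z)*(W + Z))
v(T, G) = G*T
v(15, p(1, r(c(6))))**2 = (((-4 + 6)**2 + 2*1 + 2*(-4 + 6) + 1*(-4 + 6))*15)**2 = ((2**2 + 2 + 2*2 + 1*2)*15)**2 = ((4 + 2 + 4 + 2)*15)**2 = (12*15)**2 = 180**2 = 32400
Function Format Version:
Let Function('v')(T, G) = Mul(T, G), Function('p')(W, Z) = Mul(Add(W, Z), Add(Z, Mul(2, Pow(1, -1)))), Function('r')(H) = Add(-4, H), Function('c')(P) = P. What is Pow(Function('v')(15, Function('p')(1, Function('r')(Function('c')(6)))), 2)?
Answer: 32400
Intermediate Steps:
Function('p')(W, Z) = Mul(Add(2, Z), Add(W, Z)) (Function('p')(W, Z) = Mul(Add(W, Z), Add(Z, Mul(2, 1))) = Mul(Add(W, Z), Add(Z, 2)) = Mul(Add(W, Z), Add(2, Z)) = Mul(Add(2, Z), Add(W, Z)))
Function('v')(T, G) = Mul(G, T)
Pow(Function('v')(15, Function('p')(1, Function('r')(Function('c')(6)))), 2) = Pow(Mul(Add(Pow(Add(-4, 6), 2), Mul(2, 1), Mul(2, Add(-4, 6)), Mul(1, Add(-4, 6))), 15), 2) = Pow(Mul(Add(Pow(2, 2), 2, Mul(2, 2), Mul(1, 2)), 15), 2) = Pow(Mul(Add(4, 2, 4, 2), 15), 2) = Pow(Mul(12, 15), 2) = Pow(180, 2) = 32400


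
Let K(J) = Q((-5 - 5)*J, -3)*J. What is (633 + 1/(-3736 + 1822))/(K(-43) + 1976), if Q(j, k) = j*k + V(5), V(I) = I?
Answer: 1211561/109540134 ≈ 0.011060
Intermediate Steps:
Q(j, k) = 5 + j*k (Q(j, k) = j*k + 5 = 5 + j*k)
K(J) = J*(5 + 30*J) (K(J) = (5 + ((-5 - 5)*J)*(-3))*J = (5 - 10*J*(-3))*J = (5 + 30*J)*J = J*(5 + 30*J))
(633 + 1/(-3736 + 1822))/(K(-43) + 1976) = (633 + 1/(-3736 + 1822))/(5*(-43)*(1 + 6*(-43)) + 1976) = (633 + 1/(-1914))/(5*(-43)*(1 - 258) + 1976) = (633 - 1/1914)/(5*(-43)*(-257) + 1976) = 1211561/(1914*(55255 + 1976)) = (1211561/1914)/57231 = (1211561/1914)*(1/57231) = 1211561/109540134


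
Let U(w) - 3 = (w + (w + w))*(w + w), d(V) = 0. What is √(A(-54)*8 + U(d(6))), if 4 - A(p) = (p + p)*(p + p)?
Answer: I*√93277 ≈ 305.41*I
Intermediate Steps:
A(p) = 4 - 4*p² (A(p) = 4 - (p + p)*(p + p) = 4 - 2*p*2*p = 4 - 4*p²)
U(w) = 3 + 6*w² (U(w) = 3 + (w + (w + w))*(w + w) = 3 + (w + 2*w)*(2*w) = 3 + (3*w)*(2*w) = 3 + 6*w²)
√(A(-54)*8 + U(d(6))) = √((4 - 4*(-54)²)*8 + (3 + 6*0²)) = √((4 - 4*2916)*8 + (3 + 6*0)) = √((4 - 11664)*8 + (3 + 0)) = √(-11660*8 + 3) = √(-93280 + 3) = √(-93277) = I*√93277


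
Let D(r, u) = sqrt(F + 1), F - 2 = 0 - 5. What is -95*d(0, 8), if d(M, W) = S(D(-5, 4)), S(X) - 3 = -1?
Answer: -190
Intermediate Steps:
F = -3 (F = 2 + (0 - 5) = 2 - 5 = -3)
D(r, u) = I*sqrt(2) (D(r, u) = sqrt(-3 + 1) = sqrt(-2) = I*sqrt(2))
S(X) = 2 (S(X) = 3 - 1 = 2)
d(M, W) = 2
-95*d(0, 8) = -95*2 = -190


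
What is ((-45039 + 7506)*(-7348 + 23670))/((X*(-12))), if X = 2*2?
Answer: 102102271/8 ≈ 1.2763e+7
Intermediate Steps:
X = 4
((-45039 + 7506)*(-7348 + 23670))/((X*(-12))) = ((-45039 + 7506)*(-7348 + 23670))/((4*(-12))) = -37533*16322/(-48) = -612613626*(-1/48) = 102102271/8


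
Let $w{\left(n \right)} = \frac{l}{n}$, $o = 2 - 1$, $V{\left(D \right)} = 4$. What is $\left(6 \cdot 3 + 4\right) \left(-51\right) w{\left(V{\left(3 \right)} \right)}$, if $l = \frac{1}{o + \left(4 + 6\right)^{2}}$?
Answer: $- \frac{561}{202} \approx -2.7772$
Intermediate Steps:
$o = 1$ ($o = 2 - 1 = 1$)
$l = \frac{1}{101}$ ($l = \frac{1}{1 + \left(4 + 6\right)^{2}} = \frac{1}{1 + 10^{2}} = \frac{1}{1 + 100} = \frac{1}{101} \approx 0.009901$)
$w{\left(n \right)} = \frac{1}{101 n}$
$\left(6 \cdot 3 + 4\right) \left(-51\right) w{\left(V{\left(3 \right)} \right)} = \left(6 \cdot 3 + 4\right) \left(-51\right) \frac{1}{101 \cdot 4} = \left(18 + 4\right) \left(-51\right) \frac{1}{101} \cdot \frac{1}{4} = 22 \left(-51\right) \frac{1}{404} = \left(-1122\right) \frac{1}{404} = - \frac{561}{202}$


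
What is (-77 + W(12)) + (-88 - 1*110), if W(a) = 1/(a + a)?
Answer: -6599/24 ≈ -274.96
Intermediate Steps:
W(a) = 1/(2*a)
(-77 + W(12)) + (-88 - 1*110) = (-77 + (½)/12) + (-88 - 1*110) = (-77 + (½)*(1/12)) + (-88 - 110) = (-77 + 1/24) - 198 = -1847/24 - 198 = -6599/24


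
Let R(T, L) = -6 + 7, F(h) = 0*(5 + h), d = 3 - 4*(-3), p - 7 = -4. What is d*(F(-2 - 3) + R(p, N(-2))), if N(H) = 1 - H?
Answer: 15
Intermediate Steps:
p = 3 (p = 7 - 4 = 3)
d = 15 (d = 3 + 12 = 15)
F(h) = 0
R(T, L) = 1
d*(F(-2 - 3) + R(p, N(-2))) = 15*(0 + 1) = 15*1 = 15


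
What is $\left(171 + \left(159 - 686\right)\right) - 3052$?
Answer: $-3408$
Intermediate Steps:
$\left(171 + \left(159 - 686\right)\right) - 3052 = \left(171 - 527\right) - 3052 = -356 - 3052 = -3408$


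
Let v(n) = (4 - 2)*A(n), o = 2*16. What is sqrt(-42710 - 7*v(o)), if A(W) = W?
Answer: I*sqrt(43158) ≈ 207.75*I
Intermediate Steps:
o = 32
v(n) = 2*n (v(n) = (4 - 2)*n = 2*n)
sqrt(-42710 - 7*v(o)) = sqrt(-42710 - 14*32) = sqrt(-42710 - 7*64) = sqrt(-42710 - 448) = sqrt(-43158) = I*sqrt(43158)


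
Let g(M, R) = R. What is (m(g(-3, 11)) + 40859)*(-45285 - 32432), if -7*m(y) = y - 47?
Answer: -22230870133/7 ≈ -3.1758e+9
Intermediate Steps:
m(y) = 47/7 - y/7 (m(y) = -(y - 47)/7 = -(-47 + y)/7 = 47/7 - y/7)
(m(g(-3, 11)) + 40859)*(-45285 - 32432) = ((47/7 - ⅐*11) + 40859)*(-45285 - 32432) = ((47/7 - 11/7) + 40859)*(-77717) = (36/7 + 40859)*(-77717) = (286049/7)*(-77717) = -22230870133/7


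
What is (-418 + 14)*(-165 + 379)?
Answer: -86456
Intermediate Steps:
(-418 + 14)*(-165 + 379) = -404*214 = -86456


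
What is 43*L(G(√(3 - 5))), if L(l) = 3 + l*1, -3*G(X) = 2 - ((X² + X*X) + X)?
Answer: 43 + 43*I*√2/3 ≈ 43.0 + 20.27*I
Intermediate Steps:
G(X) = -⅔ + X/3 + 2*X²/3 (G(X) = -(2 - ((X² + X*X) + X))/3 = -(2 - ((X² + X²) + X))/3 = -(2 - (2*X² + X))/3 = -(2 - (X + 2*X²))/3 = -(2 + (-X - 2*X²))/3 = -(2 - X - 2*X²)/3 = -⅔ + X/3 + 2*X²/3)
L(l) = 3 + l
43*L(G(√(3 - 5))) = 43*(3 + (-⅔ + √(3 - 5)/3 + 2*(√(3 - 5))²/3)) = 43*(3 + (-⅔ + √(-2)/3 + 2*(√(-2))²/3)) = 43*(3 + (-⅔ + (I*√2)/3 + 2*(I*√2)²/3)) = 43*(3 + (-⅔ + I*√2/3 + (⅔)*(-2))) = 43*(3 + (-⅔ + I*√2/3 - 4/3)) = 43*(3 + (-2 + I*√2/3)) = 43*(1 + I*√2/3) = 43 + 43*I*√2/3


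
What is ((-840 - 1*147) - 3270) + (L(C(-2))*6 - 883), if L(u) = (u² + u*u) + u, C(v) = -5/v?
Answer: -5050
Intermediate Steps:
L(u) = u + 2*u² (L(u) = (u² + u²) + u = 2*u² + u = u + 2*u²)
((-840 - 1*147) - 3270) + (L(C(-2))*6 - 883) = ((-840 - 1*147) - 3270) + (((-5/(-2))*(1 + 2*(-5/(-2))))*6 - 883) = ((-840 - 147) - 3270) + (((-5*(-½))*(1 + 2*(-5*(-½))))*6 - 883) = (-987 - 3270) + ((5*(1 + 2*(5/2))/2)*6 - 883) = -4257 + ((5*(1 + 5)/2)*6 - 883) = -4257 + (((5/2)*6)*6 - 883) = -4257 + (15*6 - 883) = -4257 + (90 - 883) = -4257 - 793 = -5050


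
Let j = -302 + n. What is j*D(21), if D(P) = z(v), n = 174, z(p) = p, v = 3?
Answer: -384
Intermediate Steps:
D(P) = 3
j = -128 (j = -302 + 174 = -128)
j*D(21) = -128*3 = -384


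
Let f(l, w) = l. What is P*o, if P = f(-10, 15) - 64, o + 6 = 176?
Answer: -12580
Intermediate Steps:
o = 170 (o = -6 + 176 = 170)
P = -74 (P = -10 - 64 = -74)
P*o = -74*170 = -12580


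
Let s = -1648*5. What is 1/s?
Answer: -1/8240 ≈ -0.00012136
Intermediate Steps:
s = -8240
1/s = 1/(-8240) = -1/8240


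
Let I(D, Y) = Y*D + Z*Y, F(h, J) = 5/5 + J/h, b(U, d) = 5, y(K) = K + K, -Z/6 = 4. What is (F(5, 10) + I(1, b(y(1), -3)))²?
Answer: 12544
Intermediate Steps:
Z = -24 (Z = -6*4 = -24)
y(K) = 2*K
F(h, J) = 1 + J/h (F(h, J) = 5*(⅕) + J/h = 1 + J/h)
I(D, Y) = -24*Y + D*Y (I(D, Y) = Y*D - 24*Y = D*Y - 24*Y = -24*Y + D*Y)
(F(5, 10) + I(1, b(y(1), -3)))² = ((10 + 5)/5 + 5*(-24 + 1))² = ((⅕)*15 + 5*(-23))² = (3 - 115)² = (-112)² = 12544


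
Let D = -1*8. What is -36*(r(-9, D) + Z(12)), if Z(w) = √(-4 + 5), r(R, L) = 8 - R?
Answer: -648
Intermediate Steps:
D = -8
Z(w) = 1 (Z(w) = √1 = 1)
-36*(r(-9, D) + Z(12)) = -36*((8 - 1*(-9)) + 1) = -36*((8 + 9) + 1) = -36*(17 + 1) = -36*18 = -648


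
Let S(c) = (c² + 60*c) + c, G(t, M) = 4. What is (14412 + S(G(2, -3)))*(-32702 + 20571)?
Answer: -177986032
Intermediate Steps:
S(c) = c² + 61*c
(14412 + S(G(2, -3)))*(-32702 + 20571) = (14412 + 4*(61 + 4))*(-32702 + 20571) = (14412 + 4*65)*(-12131) = (14412 + 260)*(-12131) = 14672*(-12131) = -177986032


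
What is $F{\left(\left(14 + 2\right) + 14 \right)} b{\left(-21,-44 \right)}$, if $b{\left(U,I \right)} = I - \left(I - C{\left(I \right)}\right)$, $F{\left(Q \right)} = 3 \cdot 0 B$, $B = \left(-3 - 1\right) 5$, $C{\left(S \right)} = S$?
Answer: $0$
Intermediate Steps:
$B = -20$ ($B = \left(-4\right) 5 = -20$)
$F{\left(Q \right)} = 0$ ($F{\left(Q \right)} = 3 \cdot 0 \left(-20\right) = 0 \left(-20\right) = 0$)
$b{\left(U,I \right)} = I$ ($b{\left(U,I \right)} = I + \left(I - I\right) = I + 0 = I$)
$F{\left(\left(14 + 2\right) + 14 \right)} b{\left(-21,-44 \right)} = 0 \left(-44\right) = 0$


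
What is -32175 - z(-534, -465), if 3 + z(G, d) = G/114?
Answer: -611179/19 ≈ -32167.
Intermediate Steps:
z(G, d) = -3 + G/114
-32175 - z(-534, -465) = -32175 - (-3 + (1/114)*(-534)) = -32175 - (-3 - 89/19) = -32175 - 1*(-146/19) = -32175 + 146/19 = -611179/19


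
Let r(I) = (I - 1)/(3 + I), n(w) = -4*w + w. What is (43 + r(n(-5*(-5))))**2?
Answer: 628849/324 ≈ 1940.9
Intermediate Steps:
n(w) = -3*w
r(I) = (-1 + I)/(3 + I)
(43 + r(n(-5*(-5))))**2 = (43 + (-1 - (-15)*(-5))/(3 - (-15)*(-5)))**2 = (43 + (-1 - 3*25)/(3 - 3*25))**2 = (43 + (-1 - 75)/(3 - 75))**2 = (43 - 76/(-72))**2 = (43 - 1/72*(-76))**2 = (43 + 19/18)**2 = (793/18)**2 = 628849/324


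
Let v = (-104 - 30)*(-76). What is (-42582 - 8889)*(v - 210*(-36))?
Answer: -913301424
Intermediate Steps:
v = 10184 (v = -134*(-76) = 10184)
(-42582 - 8889)*(v - 210*(-36)) = (-42582 - 8889)*(10184 - 210*(-36)) = -51471*(10184 + 7560) = -51471*17744 = -913301424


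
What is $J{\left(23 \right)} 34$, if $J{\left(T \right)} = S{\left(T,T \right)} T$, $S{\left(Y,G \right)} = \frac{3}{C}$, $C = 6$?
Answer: $391$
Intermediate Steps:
$S{\left(Y,G \right)} = \frac{1}{2}$ ($S{\left(Y,G \right)} = \frac{3}{6} = 3 \cdot \frac{1}{6} = \frac{1}{2}$)
$J{\left(T \right)} = \frac{T}{2}$
$J{\left(23 \right)} 34 = \frac{1}{2} \cdot 23 \cdot 34 = \frac{23}{2} \cdot 34 = 391$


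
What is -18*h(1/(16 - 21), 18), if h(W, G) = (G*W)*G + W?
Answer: 1170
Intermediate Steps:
h(W, G) = W + W*G**2 (h(W, G) = W*G**2 + W = W + W*G**2)
-18*h(1/(16 - 21), 18) = -18*(1 + 18**2)/(16 - 21) = -18*(1 + 324)/(-5) = -(-18)*325/5 = -18*(-65) = 1170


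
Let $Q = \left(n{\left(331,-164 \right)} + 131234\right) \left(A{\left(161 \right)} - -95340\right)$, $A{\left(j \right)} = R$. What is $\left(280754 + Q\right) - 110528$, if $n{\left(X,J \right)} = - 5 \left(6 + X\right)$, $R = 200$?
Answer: $12377281686$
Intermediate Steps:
$A{\left(j \right)} = 200$
$n{\left(X,J \right)} = -30 - 5 X$
$Q = 12377111460$ ($Q = \left(\left(-30 - 1655\right) + 131234\right) \left(200 - -95340\right) = \left(\left(-30 - 1655\right) + 131234\right) \left(200 + 95340\right) = \left(-1685 + 131234\right) 95540 = 129549 \cdot 95540 = 12377111460$)
$\left(280754 + Q\right) - 110528 = \left(280754 + 12377111460\right) - 110528 = 12377392214 - 110528 = 12377281686$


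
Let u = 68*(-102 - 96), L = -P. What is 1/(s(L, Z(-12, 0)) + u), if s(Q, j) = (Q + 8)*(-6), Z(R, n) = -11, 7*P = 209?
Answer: -7/93330 ≈ -7.5003e-5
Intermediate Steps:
P = 209/7 (P = (⅐)*209 = 209/7 ≈ 29.857)
L = -209/7 (L = -1*209/7 = -209/7 ≈ -29.857)
s(Q, j) = -48 - 6*Q (s(Q, j) = (8 + Q)*(-6) = -48 - 6*Q)
u = -13464 (u = 68*(-198) = -13464)
1/(s(L, Z(-12, 0)) + u) = 1/((-48 - 6*(-209/7)) - 13464) = 1/((-48 + 1254/7) - 13464) = 1/(918/7 - 13464) = 1/(-93330/7) = -7/93330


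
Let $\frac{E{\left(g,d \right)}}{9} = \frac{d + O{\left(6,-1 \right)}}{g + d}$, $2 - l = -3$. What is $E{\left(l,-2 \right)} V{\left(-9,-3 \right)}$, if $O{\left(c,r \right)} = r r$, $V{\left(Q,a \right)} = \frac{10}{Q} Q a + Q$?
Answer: $117$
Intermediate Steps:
$l = 5$ ($l = 2 - -3 = 2 + 3 = 5$)
$V{\left(Q,a \right)} = Q + 10 a$ ($V{\left(Q,a \right)} = 10 a + Q = Q + 10 a$)
$O{\left(c,r \right)} = r^{2}$
$E{\left(g,d \right)} = \frac{9 \left(1 + d\right)}{d + g}$ ($E{\left(g,d \right)} = 9 \frac{d + \left(-1\right)^{2}}{g + d} = 9 \frac{d + 1}{d + g} = 9 \frac{1 + d}{d + g} = \frac{9 \left(1 + d\right)}{d + g}$)
$E{\left(l,-2 \right)} V{\left(-9,-3 \right)} = \frac{9 \left(1 - 2\right)}{-2 + 5} \left(-9 + 10 \left(-3\right)\right) = 9 \cdot \frac{1}{3} \left(-1\right) \left(-9 - 30\right) = 9 \cdot \frac{1}{3} \left(-1\right) \left(-39\right) = \left(-3\right) \left(-39\right) = 117$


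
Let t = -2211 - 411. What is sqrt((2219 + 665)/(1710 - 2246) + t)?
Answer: I*sqrt(47177246)/134 ≈ 51.258*I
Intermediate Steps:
t = -2622
sqrt((2219 + 665)/(1710 - 2246) + t) = sqrt((2219 + 665)/(1710 - 2246) - 2622) = sqrt(2884/(-536) - 2622) = sqrt(2884*(-1/536) - 2622) = sqrt(-721/134 - 2622) = sqrt(-352069/134) = I*sqrt(47177246)/134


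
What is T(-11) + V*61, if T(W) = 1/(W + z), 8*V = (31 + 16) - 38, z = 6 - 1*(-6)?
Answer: 557/8 ≈ 69.625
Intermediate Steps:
z = 12 (z = 6 + 6 = 12)
V = 9/8 (V = ((31 + 16) - 38)/8 = (47 - 38)/8 = (⅛)*9 = 9/8 ≈ 1.1250)
T(W) = 1/(12 + W) (T(W) = 1/(W + 12) = 1/(12 + W))
T(-11) + V*61 = 1/(12 - 11) + (9/8)*61 = 1/1 + 549/8 = 1 + 549/8 = 557/8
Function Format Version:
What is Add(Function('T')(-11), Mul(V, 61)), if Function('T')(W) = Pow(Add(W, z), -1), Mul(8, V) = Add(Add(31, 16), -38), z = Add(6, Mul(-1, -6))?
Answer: Rational(557, 8) ≈ 69.625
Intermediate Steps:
z = 12 (z = Add(6, 6) = 12)
V = Rational(9, 8) (V = Mul(Rational(1, 8), Add(Add(31, 16), -38)) = Mul(Rational(1, 8), Add(47, -38)) = Mul(Rational(1, 8), 9) = Rational(9, 8) ≈ 1.1250)
Function('T')(W) = Pow(Add(12, W), -1) (Function('T')(W) = Pow(Add(W, 12), -1) = Pow(Add(12, W), -1))
Add(Function('T')(-11), Mul(V, 61)) = Add(Pow(Add(12, -11), -1), Mul(Rational(9, 8), 61)) = Add(Pow(1, -1), Rational(549, 8)) = Add(1, Rational(549, 8)) = Rational(557, 8)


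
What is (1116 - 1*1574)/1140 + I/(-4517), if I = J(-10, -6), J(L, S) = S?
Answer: -1030973/2574690 ≈ -0.40043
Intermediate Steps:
I = -6
(1116 - 1*1574)/1140 + I/(-4517) = (1116 - 1*1574)/1140 - 6/(-4517) = (1116 - 1574)*(1/1140) - 6*(-1/4517) = -458*1/1140 + 6/4517 = -229/570 + 6/4517 = -1030973/2574690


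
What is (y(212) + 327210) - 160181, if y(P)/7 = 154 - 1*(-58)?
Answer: 168513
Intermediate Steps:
y(P) = 1484 (y(P) = 7*(154 - 1*(-58)) = 7*(154 + 58) = 7*212 = 1484)
(y(212) + 327210) - 160181 = (1484 + 327210) - 160181 = 328694 - 160181 = 168513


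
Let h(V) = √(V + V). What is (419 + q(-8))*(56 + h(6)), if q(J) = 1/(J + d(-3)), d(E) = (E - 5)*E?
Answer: 46935/2 + 6705*√3/8 ≈ 24919.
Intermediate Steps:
d(E) = E*(-5 + E) (d(E) = (-5 + E)*E = E*(-5 + E))
h(V) = √2*√V (h(V) = √(2*V) = √2*√V)
q(J) = 1/(24 + J) (q(J) = 1/(J - 3*(-5 - 3)) = 1/(J - 3*(-8)) = 1/(J + 24) = 1/(24 + J))
(419 + q(-8))*(56 + h(6)) = (419 + 1/(24 - 8))*(56 + √2*√6) = (419 + 1/16)*(56 + 2*√3) = 6705*(56 + 2*√3)/16 = 46935/2 + 6705*√3/8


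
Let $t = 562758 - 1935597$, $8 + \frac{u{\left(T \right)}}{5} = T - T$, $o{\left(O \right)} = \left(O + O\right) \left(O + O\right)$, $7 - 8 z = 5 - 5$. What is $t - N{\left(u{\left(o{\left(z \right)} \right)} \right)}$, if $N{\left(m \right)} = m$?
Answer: $-1372799$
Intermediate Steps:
$z = \frac{7}{8}$ ($z = \frac{7}{8} - \frac{5 - 5}{8} = \frac{7}{8} - 0 = \frac{7}{8} + 0 = \frac{7}{8} \approx 0.875$)
$o{\left(O \right)} = 4 O^{2}$ ($o{\left(O \right)} = 2 O 2 O = 4 O^{2}$)
$u{\left(T \right)} = -40$ ($u{\left(T \right)} = -40 + 5 \left(T - T\right) = -40 + 5 \cdot 0 = -40 + 0 = -40$)
$t = -1372839$ ($t = 562758 - 1935597 = -1372839$)
$t - N{\left(u{\left(o{\left(z \right)} \right)} \right)} = -1372839 - -40 = -1372839 + 40 = -1372799$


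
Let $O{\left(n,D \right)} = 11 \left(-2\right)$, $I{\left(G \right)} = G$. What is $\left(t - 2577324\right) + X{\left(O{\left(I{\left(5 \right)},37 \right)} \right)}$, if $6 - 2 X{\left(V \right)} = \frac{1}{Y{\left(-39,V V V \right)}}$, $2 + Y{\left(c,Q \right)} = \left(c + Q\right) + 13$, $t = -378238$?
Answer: $- \frac{63107095767}{21352} \approx -2.9556 \cdot 10^{6}$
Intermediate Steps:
$O{\left(n,D \right)} = -22$
$Y{\left(c,Q \right)} = 11 + Q + c$ ($Y{\left(c,Q \right)} = -2 + \left(\left(c + Q\right) + 13\right) = -2 + \left(\left(Q + c\right) + 13\right) = -2 + \left(13 + Q + c\right) = 11 + Q + c$)
$X{\left(V \right)} = 3 - \frac{1}{2 \left(-28 + V^{3}\right)}$ ($X{\left(V \right)} = 3 - \frac{1}{2 \left(11 + V V V - 39\right)} = 3 - \frac{1}{2 \left(11 + V^{2} V - 39\right)} = 3 - \frac{1}{2 \left(11 + V^{3} - 39\right)} = 3 - \frac{1}{2 \left(-28 + V^{3}\right)}$)
$\left(t - 2577324\right) + X{\left(O{\left(I{\left(5 \right)},37 \right)} \right)} = \left(-378238 - 2577324\right) + \frac{-169 + 6 \left(-22\right)^{3}}{2 \left(-28 + \left(-22\right)^{3}\right)} = -2955562 + \frac{-169 + 6 \left(-10648\right)}{2 \left(-28 - 10648\right)} = -2955562 + \frac{-169 - 63888}{2 \left(-10676\right)} = -2955562 + \frac{1}{2} \left(- \frac{1}{10676}\right) \left(-64057\right) = -2955562 + \frac{64057}{21352} = - \frac{63107095767}{21352}$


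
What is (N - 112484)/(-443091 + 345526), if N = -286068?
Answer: 398552/97565 ≈ 4.0850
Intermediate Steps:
(N - 112484)/(-443091 + 345526) = (-286068 - 112484)/(-443091 + 345526) = -398552/(-97565) = -398552*(-1/97565) = 398552/97565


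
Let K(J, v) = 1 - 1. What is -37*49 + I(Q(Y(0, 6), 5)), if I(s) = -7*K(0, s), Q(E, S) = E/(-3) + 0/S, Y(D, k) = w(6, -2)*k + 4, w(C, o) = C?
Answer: -1813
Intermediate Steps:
K(J, v) = 0
Y(D, k) = 4 + 6*k (Y(D, k) = 6*k + 4 = 4 + 6*k)
Q(E, S) = -E/3 (Q(E, S) = E*(-⅓) + 0 = -E/3 + 0 = -E/3)
I(s) = 0 (I(s) = -7*0 = 0)
-37*49 + I(Q(Y(0, 6), 5)) = -37*49 + 0 = -1813 + 0 = -1813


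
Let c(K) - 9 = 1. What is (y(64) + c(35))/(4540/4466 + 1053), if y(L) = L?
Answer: 165242/2353619 ≈ 0.070208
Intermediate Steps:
c(K) = 10 (c(K) = 9 + 1 = 10)
(y(64) + c(35))/(4540/4466 + 1053) = (64 + 10)/(4540/4466 + 1053) = 74/(4540*(1/4466) + 1053) = 74/(2270/2233 + 1053) = 74/(2353619/2233) = 74*(2233/2353619) = 165242/2353619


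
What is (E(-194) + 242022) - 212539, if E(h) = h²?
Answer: 67119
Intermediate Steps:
(E(-194) + 242022) - 212539 = ((-194)² + 242022) - 212539 = (37636 + 242022) - 212539 = 279658 - 212539 = 67119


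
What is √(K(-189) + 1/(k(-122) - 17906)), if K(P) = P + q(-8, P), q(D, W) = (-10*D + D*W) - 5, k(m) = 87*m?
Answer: √284279937670/14260 ≈ 37.390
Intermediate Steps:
q(D, W) = -5 - 10*D + D*W
K(P) = 75 - 7*P (K(P) = P + (-5 - 10*(-8) - 8*P) = P + (-5 + 80 - 8*P) = P + (75 - 8*P) = 75 - 7*P)
√(K(-189) + 1/(k(-122) - 17906)) = √((75 - 7*(-189)) + 1/(87*(-122) - 17906)) = √((75 + 1323) + 1/(-10614 - 17906)) = √(1398 + 1/(-28520)) = √(1398 - 1/28520) = √(39870959/28520) = √284279937670/14260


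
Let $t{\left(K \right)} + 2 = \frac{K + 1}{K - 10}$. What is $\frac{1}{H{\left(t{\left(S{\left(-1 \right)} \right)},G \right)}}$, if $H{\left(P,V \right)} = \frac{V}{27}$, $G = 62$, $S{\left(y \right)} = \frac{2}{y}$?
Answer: $\frac{27}{62} \approx 0.43548$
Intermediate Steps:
$t{\left(K \right)} = -2 + \frac{1 + K}{-10 + K}$ ($t{\left(K \right)} = -2 + \frac{K + 1}{K - 10} = -2 + \frac{1 + K}{-10 + K}$)
$H{\left(P,V \right)} = \frac{V}{27}$ ($H{\left(P,V \right)} = V \frac{1}{27} = \frac{V}{27}$)
$\frac{1}{H{\left(t{\left(S{\left(-1 \right)} \right)},G \right)}} = \frac{1}{\frac{1}{27} \cdot 62} = \frac{1}{\frac{62}{27}} = \frac{27}{62}$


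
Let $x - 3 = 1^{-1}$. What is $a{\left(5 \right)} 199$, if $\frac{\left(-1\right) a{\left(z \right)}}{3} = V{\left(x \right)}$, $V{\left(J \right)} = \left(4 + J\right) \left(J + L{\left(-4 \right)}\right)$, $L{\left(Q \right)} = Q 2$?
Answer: $19104$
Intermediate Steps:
$L{\left(Q \right)} = 2 Q$
$x = 4$ ($x = 3 + 1^{-1} = 3 + 1 = 4$)
$V{\left(J \right)} = \left(-8 + J\right) \left(4 + J\right)$ ($V{\left(J \right)} = \left(4 + J\right) \left(J + 2 \left(-4\right)\right) = \left(4 + J\right) \left(J - 8\right) = \left(4 + J\right) \left(-8 + J\right) = \left(-8 + J\right) \left(4 + J\right)$)
$a{\left(z \right)} = 96$ ($a{\left(z \right)} = - 3 \left(-32 + 4^{2} - 16\right) = - 3 \left(-32 + 16 - 16\right) = \left(-3\right) \left(-32\right) = 96$)
$a{\left(5 \right)} 199 = 96 \cdot 199 = 19104$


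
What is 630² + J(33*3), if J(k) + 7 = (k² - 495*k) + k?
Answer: 357788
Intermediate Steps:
J(k) = -7 + k² - 494*k (J(k) = -7 + ((k² - 495*k) + k) = -7 + (k² - 494*k) = -7 + k² - 494*k)
630² + J(33*3) = 630² + (-7 + (33*3)² - 16302*3) = 396900 + (-7 + 99² - 494*99) = 396900 + (-7 + 9801 - 48906) = 396900 - 39112 = 357788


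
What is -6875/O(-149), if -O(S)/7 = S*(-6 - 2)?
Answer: 6875/8344 ≈ 0.82395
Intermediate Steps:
O(S) = 56*S (O(S) = -7*S*(-6 - 2) = -7*S*(-8) = -(-56)*S = 56*S)
-6875/O(-149) = -6875/(56*(-149)) = -6875/(-8344) = -6875*(-1/8344) = 6875/8344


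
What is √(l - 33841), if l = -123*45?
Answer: 4*I*√2461 ≈ 198.43*I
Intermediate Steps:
l = -5535
√(l - 33841) = √(-5535 - 33841) = √(-39376) = 4*I*√2461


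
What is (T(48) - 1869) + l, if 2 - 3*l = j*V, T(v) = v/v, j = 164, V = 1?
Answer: -1922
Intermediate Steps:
T(v) = 1
l = -54 (l = ⅔ - 164/3 = -54)
(T(48) - 1869) + l = (1 - 1869) - 54 = -1868 - 54 = -1922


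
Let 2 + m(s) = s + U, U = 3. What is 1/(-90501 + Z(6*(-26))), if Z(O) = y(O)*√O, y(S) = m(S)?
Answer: I/(-90501*I + 310*√39) ≈ -1.1045e-5 + 2.3626e-7*I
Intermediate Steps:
m(s) = 1 + s (m(s) = -2 + (s + 3) = -2 + (3 + s) = 1 + s)
y(S) = 1 + S
Z(O) = √O*(1 + O) (Z(O) = (1 + O)*√O = √O*(1 + O))
1/(-90501 + Z(6*(-26))) = 1/(-90501 + √(6*(-26))*(1 + 6*(-26))) = 1/(-90501 + √(-156)*(1 - 156)) = 1/(-90501 + (2*I*√39)*(-155)) = 1/(-90501 - 310*I*√39)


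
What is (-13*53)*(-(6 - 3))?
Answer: 2067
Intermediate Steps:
(-13*53)*(-(6 - 3)) = -(-689)*3 = -689*(-3) = 2067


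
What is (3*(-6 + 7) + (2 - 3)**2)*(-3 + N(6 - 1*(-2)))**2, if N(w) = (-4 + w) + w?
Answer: 324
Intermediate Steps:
N(w) = -4 + 2*w
(3*(-6 + 7) + (2 - 3)**2)*(-3 + N(6 - 1*(-2)))**2 = (3*(-6 + 7) + (2 - 3)**2)*(-3 + (-4 + 2*(6 - 1*(-2))))**2 = (3*1 + (-1)**2)*(-3 + (-4 + 2*(6 + 2)))**2 = (3 + 1)*(-3 + (-4 + 2*8))**2 = 4*(-3 + (-4 + 16))**2 = 4*(-3 + 12)**2 = 4*9**2 = 4*81 = 324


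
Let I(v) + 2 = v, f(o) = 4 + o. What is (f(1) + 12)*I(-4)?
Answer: -102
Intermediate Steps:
I(v) = -2 + v
(f(1) + 12)*I(-4) = ((4 + 1) + 12)*(-2 - 4) = (5 + 12)*(-6) = 17*(-6) = -102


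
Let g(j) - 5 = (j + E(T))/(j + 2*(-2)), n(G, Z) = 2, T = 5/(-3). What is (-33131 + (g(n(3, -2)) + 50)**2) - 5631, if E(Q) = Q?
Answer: -1287191/36 ≈ -35755.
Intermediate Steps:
T = -5/3 (T = 5*(-1/3) = -5/3 ≈ -1.6667)
g(j) = 5 + (-5/3 + j)/(-4 + j) (g(j) = 5 + (j - 5/3)/(j + 2*(-2)) = 5 + (-5/3 + j)/(j - 4) = 5 + (-5/3 + j)/(-4 + j))
(-33131 + (g(n(3, -2)) + 50)**2) - 5631 = (-33131 + ((-65 + 18*2)/(3*(-4 + 2)) + 50)**2) - 5631 = (-33131 + ((1/3)*(-65 + 36)/(-2) + 50)**2) - 5631 = (-33131 + ((1/3)*(-1/2)*(-29) + 50)**2) - 5631 = (-33131 + (29/6 + 50)**2) - 5631 = (-33131 + (329/6)**2) - 5631 = (-33131 + 108241/36) - 5631 = -1084475/36 - 5631 = -1287191/36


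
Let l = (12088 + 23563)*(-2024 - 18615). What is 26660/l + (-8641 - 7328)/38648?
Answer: -11751036349021/28437236622872 ≈ -0.41323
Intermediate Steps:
l = -735800989 (l = 35651*(-20639) = -735800989)
26660/l + (-8641 - 7328)/38648 = 26660/(-735800989) + (-8641 - 7328)/38648 = 26660*(-1/735800989) - 15969*1/38648 = -26660/735800989 - 15969/38648 = -11751036349021/28437236622872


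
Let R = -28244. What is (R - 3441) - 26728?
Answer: -58413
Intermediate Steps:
(R - 3441) - 26728 = (-28244 - 3441) - 26728 = -31685 - 26728 = -58413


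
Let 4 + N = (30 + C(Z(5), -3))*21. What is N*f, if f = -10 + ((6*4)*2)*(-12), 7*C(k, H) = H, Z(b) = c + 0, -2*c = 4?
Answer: -361562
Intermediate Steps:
c = -2 (c = -½*4 = -2)
Z(b) = -2 (Z(b) = -2 + 0 = -2)
C(k, H) = H/7
f = -586 (f = -10 + (24*2)*(-12) = -10 + 48*(-12) = -10 - 576 = -586)
N = 617 (N = -4 + (30 + (⅐)*(-3))*21 = -4 + (30 - 3/7)*21 = -4 + (207/7)*21 = -4 + 621 = 617)
N*f = 617*(-586) = -361562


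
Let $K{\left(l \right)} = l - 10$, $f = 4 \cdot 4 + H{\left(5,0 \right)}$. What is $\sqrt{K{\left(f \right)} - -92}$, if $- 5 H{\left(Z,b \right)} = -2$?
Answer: $\frac{2 \sqrt{615}}{5} \approx 9.9197$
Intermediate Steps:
$H{\left(Z,b \right)} = \frac{2}{5}$ ($H{\left(Z,b \right)} = \left(- \frac{1}{5}\right) \left(-2\right) = \frac{2}{5}$)
$f = \frac{82}{5}$ ($f = 4 \cdot 4 + \frac{2}{5} = 16 + \frac{2}{5} = \frac{82}{5} \approx 16.4$)
$K{\left(l \right)} = -10 + l$ ($K{\left(l \right)} = l - 10 = -10 + l$)
$\sqrt{K{\left(f \right)} - -92} = \sqrt{\left(-10 + \frac{82}{5}\right) - -92} = \sqrt{\frac{32}{5} + \left(-1 + 93\right)} = \sqrt{\frac{32}{5} + 92} = \sqrt{\frac{492}{5}} = \frac{2 \sqrt{615}}{5}$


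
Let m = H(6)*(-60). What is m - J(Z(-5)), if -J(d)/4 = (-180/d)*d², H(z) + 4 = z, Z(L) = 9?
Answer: -6600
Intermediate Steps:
H(z) = -4 + z
m = -120 (m = (-4 + 6)*(-60) = 2*(-60) = -120)
J(d) = 720*d (J(d) = -4*(-180/d)*d² = -(-720)*d = 720*d)
m - J(Z(-5)) = -120 - 720*9 = -120 - 1*6480 = -120 - 6480 = -6600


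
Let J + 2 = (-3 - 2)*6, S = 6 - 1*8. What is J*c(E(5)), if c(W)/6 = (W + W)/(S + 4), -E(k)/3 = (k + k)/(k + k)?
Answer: 576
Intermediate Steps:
E(k) = -3 (E(k) = -3*(k + k)/(k + k) = -3*2*k/(2*k) = -3*2*k*1/(2*k) = -3*1 = -3)
S = -2 (S = 6 - 8 = -2)
c(W) = 6*W (c(W) = 6*((W + W)/(-2 + 4)) = 6*((2*W)/2) = 6*((2*W)*(1/2)) = 6*W)
J = -32 (J = -2 + (-3 - 2)*6 = -2 - 5*6 = -2 - 30 = -32)
J*c(E(5)) = -192*(-3) = -32*(-18) = 576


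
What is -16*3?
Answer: -48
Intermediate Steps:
-16*3 = -48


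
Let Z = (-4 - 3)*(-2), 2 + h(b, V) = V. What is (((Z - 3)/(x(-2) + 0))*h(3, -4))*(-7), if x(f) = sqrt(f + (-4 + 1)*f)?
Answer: 231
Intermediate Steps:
h(b, V) = -2 + V
x(f) = sqrt(2)*sqrt(-f) (x(f) = sqrt(f - 3*f) = sqrt(-2*f) = sqrt(2)*sqrt(-f))
Z = 14 (Z = -7*(-2) = 14)
(((Z - 3)/(x(-2) + 0))*h(3, -4))*(-7) = (((14 - 3)/(sqrt(2)*sqrt(-1*(-2)) + 0))*(-2 - 4))*(-7) = ((11/(sqrt(2)*sqrt(2) + 0))*(-6))*(-7) = ((11/(2 + 0))*(-6))*(-7) = ((11/2)*(-6))*(-7) = -33*(-7) = 231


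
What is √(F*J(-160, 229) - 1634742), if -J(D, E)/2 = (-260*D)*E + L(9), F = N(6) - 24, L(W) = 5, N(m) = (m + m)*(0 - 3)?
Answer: √1141533858 ≈ 33787.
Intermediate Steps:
N(m) = -6*m (N(m) = (2*m)*(-3) = -6*m)
F = -60 (F = -6*6 - 24 = -36 - 24 = -60)
J(D, E) = -10 + 520*D*E (J(D, E) = -2*((-260*D)*E + 5) = -2*(-260*D*E + 5) = -2*(5 - 260*D*E) = -10 + 520*D*E)
√(F*J(-160, 229) - 1634742) = √(-60*(-10 + 520*(-160)*229) - 1634742) = √(-60*(-10 - 19052800) - 1634742) = √(-60*(-19052810) - 1634742) = √(1143168600 - 1634742) = √1141533858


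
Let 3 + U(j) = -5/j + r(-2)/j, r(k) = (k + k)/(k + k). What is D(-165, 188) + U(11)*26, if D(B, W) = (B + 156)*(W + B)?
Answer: -3239/11 ≈ -294.45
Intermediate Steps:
D(B, W) = (156 + B)*(B + W)
r(k) = 1 (r(k) = (2*k)/((2*k)) = (2*k)*(1/(2*k)) = 1)
U(j) = -3 - 4/j (U(j) = -3 + (-5/j + 1/j) = -3 - 4/j)
D(-165, 188) + U(11)*26 = ((-165)² + 156*(-165) + 156*188 - 165*188) + (-3 - 4/11)*26 = (27225 - 25740 + 29328 - 31020) + (-3 - 4*1/11)*26 = -207 + (-3 - 4/11)*26 = -207 - 37/11*26 = -207 - 962/11 = -3239/11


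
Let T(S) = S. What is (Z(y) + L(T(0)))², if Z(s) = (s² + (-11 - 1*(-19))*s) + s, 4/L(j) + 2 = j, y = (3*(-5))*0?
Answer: 4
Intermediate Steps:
y = 0 (y = -15*0 = 0)
L(j) = 4/(-2 + j)
Z(s) = s² + 9*s (Z(s) = (s² + (-11 + 19)*s) + s = (s² + 8*s) + s = s² + 9*s)
(Z(y) + L(T(0)))² = (0*(9 + 0) + 4/(-2 + 0))² = (0*9 + 4/(-2))² = (0 + 4*(-½))² = (0 - 2)² = (-2)² = 4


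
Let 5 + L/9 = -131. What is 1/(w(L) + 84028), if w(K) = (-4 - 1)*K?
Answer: 1/90148 ≈ 1.1093e-5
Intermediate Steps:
L = -1224 (L = -45 + 9*(-131) = -45 - 1179 = -1224)
w(K) = -5*K
1/(w(L) + 84028) = 1/(-5*(-1224) + 84028) = 1/(6120 + 84028) = 1/90148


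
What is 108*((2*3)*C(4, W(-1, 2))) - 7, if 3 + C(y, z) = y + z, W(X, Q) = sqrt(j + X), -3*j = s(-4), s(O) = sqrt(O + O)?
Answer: 641 + 216*sqrt(-9 - 6*I*sqrt(2)) ≈ 921.36 - 706.05*I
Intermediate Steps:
s(O) = sqrt(2)*sqrt(O) (s(O) = sqrt(2*O) = sqrt(2)*sqrt(O))
j = -2*I*sqrt(2)/3 (j = -sqrt(2)*sqrt(-4)/3 = -sqrt(2)*2*I/3 = -2*I*sqrt(2)/3 ≈ -0.94281*I)
W(X, Q) = sqrt(X - 2*I*sqrt(2)/3) (W(X, Q) = sqrt(-2*I*sqrt(2)/3 + X) = sqrt(X - 2*I*sqrt(2)/3))
C(y, z) = -3 + y + z (C(y, z) = -3 + (y + z) = -3 + y + z)
108*((2*3)*C(4, W(-1, 2))) - 7 = 108*((2*3)*(-3 + 4 + sqrt(9*(-1) - 6*I*sqrt(2))/3)) - 7 = 108*(6*(-3 + 4 + sqrt(-9 - 6*I*sqrt(2))/3)) - 7 = 108*(6*(1 + sqrt(-9 - 6*I*sqrt(2))/3)) - 7 = 108*(6 + 2*sqrt(-9 - 6*I*sqrt(2))) - 7 = (648 + 216*sqrt(-9 - 6*I*sqrt(2))) - 7 = 641 + 216*sqrt(-9 - 6*I*sqrt(2))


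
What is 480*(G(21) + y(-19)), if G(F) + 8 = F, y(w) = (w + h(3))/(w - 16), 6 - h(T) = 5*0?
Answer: 44928/7 ≈ 6418.3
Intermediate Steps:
h(T) = 6 (h(T) = 6 - 5*0 = 6 - 1*0 = 6 + 0 = 6)
y(w) = (6 + w)/(-16 + w) (y(w) = (w + 6)/(w - 16) = (6 + w)/(-16 + w))
G(F) = -8 + F
480*(G(21) + y(-19)) = 480*((-8 + 21) + (6 - 19)/(-16 - 19)) = 480*(13 - 13/(-35)) = 480*(13 - 1/35*(-13)) = 480*(13 + 13/35) = 480*(468/35) = 44928/7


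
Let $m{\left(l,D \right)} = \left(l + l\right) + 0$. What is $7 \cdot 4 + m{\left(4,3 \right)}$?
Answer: $36$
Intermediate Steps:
$m{\left(l,D \right)} = 2 l$ ($m{\left(l,D \right)} = 2 l + 0 = 2 l$)
$7 \cdot 4 + m{\left(4,3 \right)} = 7 \cdot 4 + 2 \cdot 4 = 28 + 8 = 36$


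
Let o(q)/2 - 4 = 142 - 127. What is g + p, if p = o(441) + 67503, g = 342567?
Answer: 410108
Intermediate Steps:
o(q) = 38 (o(q) = 8 + 2*(142 - 127) = 8 + 2*15 = 8 + 30 = 38)
p = 67541 (p = 38 + 67503 = 67541)
g + p = 342567 + 67541 = 410108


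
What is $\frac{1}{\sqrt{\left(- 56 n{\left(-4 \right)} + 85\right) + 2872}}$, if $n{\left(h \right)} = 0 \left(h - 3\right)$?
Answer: $\frac{\sqrt{2957}}{2957} \approx 0.01839$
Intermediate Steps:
$n{\left(h \right)} = 0$ ($n{\left(h \right)} = 0 \left(-3 + h\right) = 0$)
$\frac{1}{\sqrt{\left(- 56 n{\left(-4 \right)} + 85\right) + 2872}} = \frac{1}{\sqrt{\left(\left(-56\right) 0 + 85\right) + 2872}} = \frac{1}{\sqrt{\left(0 + 85\right) + 2872}} = \frac{1}{\sqrt{85 + 2872}} = \frac{1}{\sqrt{2957}} = \frac{\sqrt{2957}}{2957}$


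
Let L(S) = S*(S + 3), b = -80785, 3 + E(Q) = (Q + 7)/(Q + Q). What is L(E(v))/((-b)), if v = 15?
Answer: -374/18176625 ≈ -2.0576e-5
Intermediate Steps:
E(Q) = -3 + (7 + Q)/(2*Q) (E(Q) = -3 + (Q + 7)/(Q + Q) = -3 + (7 + Q)/((2*Q)) = -3 + (7 + Q)*(1/(2*Q)) = -3 + (7 + Q)/(2*Q))
L(S) = S*(3 + S)
L(E(v))/((-b)) = (((½)*(7 - 5*15)/15)*(3 + (½)*(7 - 5*15)/15))/((-1*(-80785))) = (((½)*(1/15)*(7 - 75))*(3 + (½)*(1/15)*(7 - 75)))/80785 = (((½)*(1/15)*(-68))*(3 + (½)*(1/15)*(-68)))*(1/80785) = -34*(3 - 34/15)/15*(1/80785) = -34/15*11/15*(1/80785) = -374/225*1/80785 = -374/18176625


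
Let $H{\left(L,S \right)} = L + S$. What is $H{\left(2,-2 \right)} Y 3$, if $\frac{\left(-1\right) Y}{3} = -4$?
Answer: $0$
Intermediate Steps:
$Y = 12$ ($Y = \left(-3\right) \left(-4\right) = 12$)
$H{\left(2,-2 \right)} Y 3 = \left(2 - 2\right) 12 \cdot 3 = 0 \cdot 12 \cdot 3 = 0 \cdot 3 = 0$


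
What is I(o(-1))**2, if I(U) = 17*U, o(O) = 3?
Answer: 2601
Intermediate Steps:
I(o(-1))**2 = (17*3)**2 = 51**2 = 2601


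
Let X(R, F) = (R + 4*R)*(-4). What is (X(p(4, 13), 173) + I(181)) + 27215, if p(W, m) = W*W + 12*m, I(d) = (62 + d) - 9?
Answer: 24009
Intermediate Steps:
I(d) = 53 + d
p(W, m) = W² + 12*m
X(R, F) = -20*R (X(R, F) = (5*R)*(-4) = -20*R)
(X(p(4, 13), 173) + I(181)) + 27215 = (-20*(4² + 12*13) + (53 + 181)) + 27215 = (-20*(16 + 156) + 234) + 27215 = (-20*172 + 234) + 27215 = (-3440 + 234) + 27215 = -3206 + 27215 = 24009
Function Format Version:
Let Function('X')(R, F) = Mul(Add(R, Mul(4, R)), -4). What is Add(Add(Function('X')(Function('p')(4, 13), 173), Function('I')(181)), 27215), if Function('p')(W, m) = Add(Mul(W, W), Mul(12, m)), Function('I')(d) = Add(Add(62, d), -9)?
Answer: 24009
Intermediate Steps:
Function('I')(d) = Add(53, d)
Function('p')(W, m) = Add(Pow(W, 2), Mul(12, m))
Function('X')(R, F) = Mul(-20, R) (Function('X')(R, F) = Mul(Mul(5, R), -4) = Mul(-20, R))
Add(Add(Function('X')(Function('p')(4, 13), 173), Function('I')(181)), 27215) = Add(Add(Mul(-20, Add(Pow(4, 2), Mul(12, 13))), Add(53, 181)), 27215) = Add(Add(Mul(-20, Add(16, 156)), 234), 27215) = Add(Add(Mul(-20, 172), 234), 27215) = Add(Add(-3440, 234), 27215) = Add(-3206, 27215) = 24009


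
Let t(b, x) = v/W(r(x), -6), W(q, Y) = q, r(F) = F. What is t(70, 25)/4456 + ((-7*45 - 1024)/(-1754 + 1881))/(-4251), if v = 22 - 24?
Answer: 5695571/2313165300 ≈ 0.0024622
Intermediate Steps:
v = -2
t(b, x) = -2/x
t(70, 25)/4456 + ((-7*45 - 1024)/(-1754 + 1881))/(-4251) = -2/25/4456 + ((-7*45 - 1024)/(-1754 + 1881))/(-4251) = -2*1/25*(1/4456) + ((-315 - 1024)/127)*(-1/4251) = -2/25*1/4456 - 1339*1/127*(-1/4251) = -1/55700 - 1339/127*(-1/4251) = -1/55700 + 103/41529 = 5695571/2313165300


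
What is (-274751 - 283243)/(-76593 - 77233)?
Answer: 278997/76913 ≈ 3.6274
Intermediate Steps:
(-274751 - 283243)/(-76593 - 77233) = -557994/(-153826) = -557994*(-1/153826) = 278997/76913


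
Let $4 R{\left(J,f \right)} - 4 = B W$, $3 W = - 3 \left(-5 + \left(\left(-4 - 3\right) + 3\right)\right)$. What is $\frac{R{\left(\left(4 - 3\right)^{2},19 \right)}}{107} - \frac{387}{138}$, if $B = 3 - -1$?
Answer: $- \frac{13343}{4922} \approx -2.7109$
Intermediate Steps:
$B = 4$ ($B = 3 + 1 = 4$)
$W = 9$ ($W = \frac{\left(-3\right) \left(-5 + \left(\left(-4 - 3\right) + 3\right)\right)}{3} = \frac{\left(-3\right) \left(-5 + \left(-7 + 3\right)\right)}{3} = \frac{\left(-3\right) \left(-5 - 4\right)}{3} = \frac{\left(-3\right) \left(-9\right)}{3} = \frac{1}{3} \cdot 27 = 9$)
$R{\left(J,f \right)} = 10$ ($R{\left(J,f \right)} = 1 + \frac{4 \cdot 9}{4} = 1 + \frac{1}{4} \cdot 36 = 1 + 9 = 10$)
$\frac{R{\left(\left(4 - 3\right)^{2},19 \right)}}{107} - \frac{387}{138} = \frac{10}{107} - \frac{387}{138} = 10 \cdot \frac{1}{107} - \frac{129}{46} = \frac{10}{107} - \frac{129}{46} = - \frac{13343}{4922}$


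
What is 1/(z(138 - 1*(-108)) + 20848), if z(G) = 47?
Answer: 1/20895 ≈ 4.7858e-5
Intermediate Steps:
1/(z(138 - 1*(-108)) + 20848) = 1/(47 + 20848) = 1/20895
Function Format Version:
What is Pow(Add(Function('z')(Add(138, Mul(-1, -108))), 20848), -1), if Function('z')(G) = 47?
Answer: Rational(1, 20895) ≈ 4.7858e-5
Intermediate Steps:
Pow(Add(Function('z')(Add(138, Mul(-1, -108))), 20848), -1) = Pow(Add(47, 20848), -1) = Pow(20895, -1) = Rational(1, 20895)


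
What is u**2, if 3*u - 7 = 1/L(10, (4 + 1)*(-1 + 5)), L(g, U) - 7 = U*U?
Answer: 902500/165649 ≈ 5.4483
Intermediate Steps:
L(g, U) = 7 + U**2 (L(g, U) = 7 + U*U = 7 + U**2)
u = 950/407 (u = 7/3 + 1/(3*(7 + ((4 + 1)*(-1 + 5))**2)) = 7/3 + 1/(3*(7 + (5*4)**2)) = 7/3 + 1/(3*(7 + 20**2)) = 7/3 + 1/(3*(7 + 400)) = 7/3 + (1/3)/407 = 7/3 + (1/3)*(1/407) = 7/3 + 1/1221 = 950/407 ≈ 2.3342)
u**2 = (950/407)**2 = 902500/165649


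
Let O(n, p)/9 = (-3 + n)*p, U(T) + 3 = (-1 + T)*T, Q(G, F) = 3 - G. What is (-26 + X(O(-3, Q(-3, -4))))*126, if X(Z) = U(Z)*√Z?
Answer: -3276 + 238813596*I ≈ -3276.0 + 2.3881e+8*I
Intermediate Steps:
U(T) = -3 + T*(-1 + T) (U(T) = -3 + (-1 + T)*T = -3 + T*(-1 + T))
O(n, p) = 9*p*(-3 + n) (O(n, p) = 9*((-3 + n)*p) = 9*(p*(-3 + n)) = 9*p*(-3 + n))
X(Z) = √Z*(-3 + Z² - Z) (X(Z) = (-3 + Z² - Z)*√Z = √Z*(-3 + Z² - Z))
(-26 + X(O(-3, Q(-3, -4))))*126 = (-26 + √(9*(3 - 1*(-3))*(-3 - 3))*(-3 + (9*(3 - 1*(-3))*(-3 - 3))² - 9*(3 - 1*(-3))*(-3 - 3)))*126 = (-26 + √(9*(3 + 3)*(-6))*(-3 + (9*(3 + 3)*(-6))² - 9*(3 + 3)*(-6)))*126 = (-26 + √(9*6*(-6))*(-3 + (9*6*(-6))² - 9*6*(-6)))*126 = (-26 + √(-324)*(-3 + (-324)² - 1*(-324)))*126 = (-26 + (18*I)*(-3 + 104976 + 324))*126 = (-26 + (18*I)*105297)*126 = (-26 + 1895346*I)*126 = -3276 + 238813596*I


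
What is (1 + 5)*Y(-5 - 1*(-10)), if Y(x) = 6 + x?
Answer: 66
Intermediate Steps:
(1 + 5)*Y(-5 - 1*(-10)) = (1 + 5)*(6 + (-5 - 1*(-10))) = 6*(6 + (-5 + 10)) = 6*(6 + 5) = 6*11 = 66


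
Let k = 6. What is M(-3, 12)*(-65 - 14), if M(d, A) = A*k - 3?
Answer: -5451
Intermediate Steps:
M(d, A) = -3 + 6*A (M(d, A) = A*6 - 3 = 6*A - 3 = -3 + 6*A)
M(-3, 12)*(-65 - 14) = (-3 + 6*12)*(-65 - 14) = (-3 + 72)*(-79) = 69*(-79) = -5451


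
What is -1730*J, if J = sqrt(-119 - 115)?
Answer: -5190*I*sqrt(26) ≈ -26464.0*I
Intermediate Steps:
J = 3*I*sqrt(26) (J = sqrt(-234) = 3*I*sqrt(26) ≈ 15.297*I)
-1730*J = -5190*I*sqrt(26)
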